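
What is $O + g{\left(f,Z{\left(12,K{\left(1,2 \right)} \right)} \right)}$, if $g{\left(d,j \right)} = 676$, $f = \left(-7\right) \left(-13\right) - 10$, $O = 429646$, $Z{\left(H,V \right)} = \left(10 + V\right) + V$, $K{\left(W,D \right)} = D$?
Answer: $430322$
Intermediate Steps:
$Z{\left(H,V \right)} = 10 + 2 V$
$f = 81$ ($f = 91 - 10 = 81$)
$O + g{\left(f,Z{\left(12,K{\left(1,2 \right)} \right)} \right)} = 429646 + 676 = 430322$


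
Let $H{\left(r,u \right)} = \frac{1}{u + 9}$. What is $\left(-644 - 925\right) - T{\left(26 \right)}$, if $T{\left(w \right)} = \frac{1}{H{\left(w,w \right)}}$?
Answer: $-1604$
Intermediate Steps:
$H{\left(r,u \right)} = \frac{1}{9 + u}$
$T{\left(w \right)} = 9 + w$ ($T{\left(w \right)} = \frac{1}{\frac{1}{9 + w}} = 9 + w$)
$\left(-644 - 925\right) - T{\left(26 \right)} = \left(-644 - 925\right) - \left(9 + 26\right) = -1569 - 35 = -1604$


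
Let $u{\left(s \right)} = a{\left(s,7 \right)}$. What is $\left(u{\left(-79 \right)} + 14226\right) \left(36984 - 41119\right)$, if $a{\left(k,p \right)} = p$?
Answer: $-58853455$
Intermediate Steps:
$u{\left(s \right)} = 7$
$\left(u{\left(-79 \right)} + 14226\right) \left(36984 - 41119\right) = \left(7 + 14226\right) \left(36984 - 41119\right) = 14233 \left(-4135\right) = -58853455$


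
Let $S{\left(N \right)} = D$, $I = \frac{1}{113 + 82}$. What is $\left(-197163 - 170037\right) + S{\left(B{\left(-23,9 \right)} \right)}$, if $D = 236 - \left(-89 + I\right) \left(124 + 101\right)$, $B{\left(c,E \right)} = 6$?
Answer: $- \frac{4510222}{13} \approx -3.4694 \cdot 10^{5}$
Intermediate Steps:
$I = \frac{1}{195} \approx 0.0051282$
$D = \frac{263378}{13}$ ($D = 236 - \left(-89 + \frac{1}{195}\right) \left(124 + 101\right) = 236 - \left(- \frac{17354}{195}\right) 225 = 236 - - \frac{260310}{13} = 236 + \frac{260310}{13} = \frac{263378}{13} \approx 20260.0$)
$S{\left(N \right)} = \frac{263378}{13}$
$\left(-197163 - 170037\right) + S{\left(B{\left(-23,9 \right)} \right)} = \left(-197163 - 170037\right) + \frac{263378}{13} = -367200 + \frac{263378}{13} = - \frac{4510222}{13}$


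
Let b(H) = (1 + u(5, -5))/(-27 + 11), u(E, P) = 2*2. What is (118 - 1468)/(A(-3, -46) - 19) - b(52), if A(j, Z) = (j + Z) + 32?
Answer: 605/16 ≈ 37.813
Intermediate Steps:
u(E, P) = 4
A(j, Z) = 32 + Z + j (A(j, Z) = (Z + j) + 32 = 32 + Z + j)
b(H) = -5/16 (b(H) = (1 + 4)/(-27 + 11) = 5/(-16) = 5*(-1/16) = -5/16)
(118 - 1468)/(A(-3, -46) - 19) - b(52) = (118 - 1468)/((32 - 46 - 3) - 19) - 1*(-5/16) = -1350/(-17 - 19) + 5/16 = -1350/(-36) + 5/16 = -1350*(-1/36) + 5/16 = 75/2 + 5/16 = 605/16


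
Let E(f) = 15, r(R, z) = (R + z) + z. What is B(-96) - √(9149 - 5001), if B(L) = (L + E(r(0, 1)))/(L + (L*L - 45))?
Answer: -27/3025 - 2*√1037 ≈ -64.414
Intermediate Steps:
r(R, z) = R + 2*z
B(L) = (15 + L)/(-45 + L + L²) (B(L) = (L + 15)/(L + (L*L - 45)) = (15 + L)/(L + (L² - 45)) = (15 + L)/(L + (-45 + L²)) = (15 + L)/(-45 + L + L²))
B(-96) - √(9149 - 5001) = (15 - 96)/(-45 - 96 + (-96)²) - √(9149 - 5001) = -81/(-45 - 96 + 9216) - √4148 = -81/9075 - 2*√1037 = (1/9075)*(-81) - 2*√1037 = -27/3025 - 2*√1037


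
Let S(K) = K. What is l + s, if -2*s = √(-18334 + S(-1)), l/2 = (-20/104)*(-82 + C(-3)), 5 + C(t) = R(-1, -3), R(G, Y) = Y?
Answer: 450/13 - I*√18335/2 ≈ 34.615 - 67.703*I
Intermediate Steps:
C(t) = -8 (C(t) = -5 - 3 = -8)
l = 450/13 (l = 2*((-20/104)*(-82 - 8)) = 2*(-20*1/104*(-90)) = 2*(-5/26*(-90)) = 2*(225/13) = 450/13 ≈ 34.615)
s = -I*√18335/2 (s = -√(-18334 - 1)/2 = -I*√18335/2 ≈ -67.703*I)
l + s = 450/13 - I*√18335/2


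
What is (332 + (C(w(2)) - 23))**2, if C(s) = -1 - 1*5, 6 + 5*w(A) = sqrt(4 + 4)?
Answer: 91809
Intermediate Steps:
w(A) = -6/5 + 2*sqrt(2)/5 (w(A) = -6/5 + sqrt(4 + 4)/5 = -6/5 + sqrt(8)/5 = -6/5 + (2*sqrt(2))/5 = -6/5 + 2*sqrt(2)/5)
C(s) = -6 (C(s) = -1 - 5 = -6)
(332 + (C(w(2)) - 23))**2 = (332 + (-6 - 23))**2 = (332 - 29)**2 = 303**2 = 91809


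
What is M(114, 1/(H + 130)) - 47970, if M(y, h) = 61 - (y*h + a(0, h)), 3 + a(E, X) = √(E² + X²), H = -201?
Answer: -3401213/71 ≈ -47904.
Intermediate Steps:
a(E, X) = -3 + √(E² + X²)
M(y, h) = 64 - √(h²) - h*y (M(y, h) = 61 - (y*h + (-3 + √(0² + h²))) = 61 - (h*y + (-3 + √(0 + h²))) = 61 - (h*y + (-3 + √(h²))) = 61 - (-3 + √(h²) + h*y) = 61 + (3 - √(h²) - h*y) = 64 - √(h²) - h*y)
M(114, 1/(H + 130)) - 47970 = (64 - √((1/(-201 + 130))²) - 1*114/(-201 + 130)) - 47970 = (64 - √((1/(-71))²) - 1*114/(-71)) - 47970 = (64 - √((-1/71)²) - 1*(-1/71)*114) - 47970 = (64 - √(1/5041) + 114/71) - 47970 = (64 - 1*1/71 + 114/71) - 47970 = (64 - 1/71 + 114/71) - 47970 = 4657/71 - 47970 = -3401213/71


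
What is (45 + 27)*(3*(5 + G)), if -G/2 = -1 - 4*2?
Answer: 4968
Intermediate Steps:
G = 18 (G = -2*(-1 - 4*2) = -2*(-1 - 8) = -2*(-9) = 18)
(45 + 27)*(3*(5 + G)) = (45 + 27)*(3*(5 + 18)) = 72*(3*23) = 72*69 = 4968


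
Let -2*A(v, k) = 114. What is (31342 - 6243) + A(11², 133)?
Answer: 25042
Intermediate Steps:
A(v, k) = -57 (A(v, k) = -½*114 = -57)
(31342 - 6243) + A(11², 133) = (31342 - 6243) - 57 = 25099 - 57 = 25042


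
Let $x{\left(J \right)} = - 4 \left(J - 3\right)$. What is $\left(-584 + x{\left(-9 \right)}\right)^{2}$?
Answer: $287296$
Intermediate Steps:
$x{\left(J \right)} = 12 - 4 J$ ($x{\left(J \right)} = - 4 \left(-3 + J\right) = 12 - 4 J$)
$\left(-584 + x{\left(-9 \right)}\right)^{2} = \left(-584 + \left(12 - -36\right)\right)^{2} = \left(-584 + \left(12 + 36\right)\right)^{2} = \left(-584 + 48\right)^{2} = \left(-536\right)^{2} = 287296$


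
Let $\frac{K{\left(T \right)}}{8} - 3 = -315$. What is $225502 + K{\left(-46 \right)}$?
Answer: $223006$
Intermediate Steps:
$K{\left(T \right)} = -2496$ ($K{\left(T \right)} = 24 + 8 \left(-315\right) = 24 - 2520 = -2496$)
$225502 + K{\left(-46 \right)} = 225502 - 2496 = 223006$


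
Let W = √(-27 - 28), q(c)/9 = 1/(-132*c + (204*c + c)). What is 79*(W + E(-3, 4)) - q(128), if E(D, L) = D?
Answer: -2214537/9344 + 79*I*√55 ≈ -237.0 + 585.88*I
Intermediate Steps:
q(c) = 9/(73*c) (q(c) = 9/(-132*c + (204*c + c)) = 9/(-132*c + 205*c) = 9/((73*c)) = 9*(1/(73*c)) = 9/(73*c))
W = I*√55 (W = √(-55) = I*√55 ≈ 7.4162*I)
79*(W + E(-3, 4)) - q(128) = 79*(I*√55 - 3) - 9/(73*128) = 79*(-3 + I*√55) - 9/(73*128) = (-237 + 79*I*√55) - 1*9/9344 = (-237 + 79*I*√55) - 9/9344 = -2214537/9344 + 79*I*√55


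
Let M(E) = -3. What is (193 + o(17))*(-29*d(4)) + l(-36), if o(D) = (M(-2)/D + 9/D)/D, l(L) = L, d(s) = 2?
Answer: -3245818/289 ≈ -11231.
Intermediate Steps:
o(D) = 6/D² (o(D) = (-3/D + 9/D)/D = (6/D)/D = 6/D²)
(193 + o(17))*(-29*d(4)) + l(-36) = (193 + 6/17²)*(-29*2) - 36 = (193 + 6*(1/289))*(-58) - 36 = (193 + 6/289)*(-58) - 36 = (55783/289)*(-58) - 36 = -3235414/289 - 36 = -3245818/289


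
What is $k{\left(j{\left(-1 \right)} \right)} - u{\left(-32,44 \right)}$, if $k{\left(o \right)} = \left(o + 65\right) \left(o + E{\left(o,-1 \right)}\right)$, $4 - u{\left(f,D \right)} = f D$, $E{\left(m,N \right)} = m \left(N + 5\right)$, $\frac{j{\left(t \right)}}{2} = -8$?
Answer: $-5332$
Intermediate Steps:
$j{\left(t \right)} = -16$ ($j{\left(t \right)} = 2 \left(-8\right) = -16$)
$E{\left(m,N \right)} = m \left(5 + N\right)$
$u{\left(f,D \right)} = 4 - D f$ ($u{\left(f,D \right)} = 4 - f D = 4 - D f$)
$k{\left(o \right)} = 5 o \left(65 + o\right)$ ($k{\left(o \right)} = \left(o + 65\right) \left(o + o \left(5 - 1\right)\right) = \left(65 + o\right) \left(o + o 4\right) = \left(65 + o\right) \left(o + 4 o\right) = \left(65 + o\right) 5 o = 5 o \left(65 + o\right)$)
$k{\left(j{\left(-1 \right)} \right)} - u{\left(-32,44 \right)} = 5 \left(-16\right) \left(65 - 16\right) - \left(4 - 44 \left(-32\right)\right) = 5 \left(-16\right) 49 - \left(4 + 1408\right) = -3920 - 1412 = -5332$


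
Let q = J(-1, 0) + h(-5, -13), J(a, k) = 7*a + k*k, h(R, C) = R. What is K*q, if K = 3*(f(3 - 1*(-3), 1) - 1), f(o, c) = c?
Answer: 0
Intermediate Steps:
K = 0 (K = 3*(1 - 1) = 3*0 = 0)
J(a, k) = k² + 7*a (J(a, k) = 7*a + k² = k² + 7*a)
q = -12 (q = (0² + 7*(-1)) - 5 = (0 - 7) - 5 = -7 - 5 = -12)
K*q = 0*(-12) = 0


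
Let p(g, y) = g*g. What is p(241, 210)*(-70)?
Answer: -4065670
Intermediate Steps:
p(g, y) = g²
p(241, 210)*(-70) = 241²*(-70) = 58081*(-70) = -4065670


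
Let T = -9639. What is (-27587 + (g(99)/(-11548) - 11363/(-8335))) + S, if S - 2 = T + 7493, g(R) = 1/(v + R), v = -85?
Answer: -40061759313119/1347536120 ≈ -29730.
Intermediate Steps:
g(R) = 1/(-85 + R)
S = -2144 (S = 2 + (-9639 + 7493) = 2 - 2146 = -2144)
(-27587 + (g(99)/(-11548) - 11363/(-8335))) + S = (-27587 + (1/((-85 + 99)*(-11548)) - 11363/(-8335))) - 2144 = (-27587 + (-1/11548/14 - 11363*(-1/8335))) - 2144 = (-27587 + ((1/14)*(-1/11548) + 11363/8335)) - 2144 = (-27587 + (-1/161672 + 11363/8335)) - 2144 = (-27587 + 1837070601/1347536120) - 2144 = -37172641871839/1347536120 - 2144 = -40061759313119/1347536120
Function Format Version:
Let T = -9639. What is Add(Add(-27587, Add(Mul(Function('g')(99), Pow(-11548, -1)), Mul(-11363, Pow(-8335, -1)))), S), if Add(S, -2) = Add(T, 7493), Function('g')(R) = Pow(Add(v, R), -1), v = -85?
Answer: Rational(-40061759313119, 1347536120) ≈ -29730.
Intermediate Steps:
Function('g')(R) = Pow(Add(-85, R), -1)
S = -2144 (S = Add(2, Add(-9639, 7493)) = Add(2, -2146) = -2144)
Add(Add(-27587, Add(Mul(Function('g')(99), Pow(-11548, -1)), Mul(-11363, Pow(-8335, -1)))), S) = Add(Add(-27587, Add(Mul(Pow(Add(-85, 99), -1), Pow(-11548, -1)), Mul(-11363, Pow(-8335, -1)))), -2144) = Add(Add(-27587, Add(Mul(Pow(14, -1), Rational(-1, 11548)), Mul(-11363, Rational(-1, 8335)))), -2144) = Add(Add(-27587, Add(Mul(Rational(1, 14), Rational(-1, 11548)), Rational(11363, 8335))), -2144) = Add(Add(-27587, Add(Rational(-1, 161672), Rational(11363, 8335))), -2144) = Add(Add(-27587, Rational(1837070601, 1347536120)), -2144) = Add(Rational(-37172641871839, 1347536120), -2144) = Rational(-40061759313119, 1347536120)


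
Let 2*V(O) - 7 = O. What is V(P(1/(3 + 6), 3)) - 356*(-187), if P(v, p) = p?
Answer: 66577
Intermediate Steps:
V(O) = 7/2 + O/2
V(P(1/(3 + 6), 3)) - 356*(-187) = (7/2 + (1/2)*3) - 356*(-187) = (7/2 + 3/2) + 66572 = 5 + 66572 = 66577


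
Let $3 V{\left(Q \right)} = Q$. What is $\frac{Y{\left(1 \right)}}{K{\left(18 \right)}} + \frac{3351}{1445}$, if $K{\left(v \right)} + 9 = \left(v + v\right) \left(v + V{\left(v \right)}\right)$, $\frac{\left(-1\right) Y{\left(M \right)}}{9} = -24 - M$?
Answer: $\frac{70894}{27455} \approx 2.5822$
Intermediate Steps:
$V{\left(Q \right)} = \frac{Q}{3}$
$Y{\left(M \right)} = 216 + 9 M$ ($Y{\left(M \right)} = - 9 \left(-24 - M\right) = 216 + 9 M$)
$K{\left(v \right)} = -9 + \frac{8 v^{2}}{3}$ ($K{\left(v \right)} = -9 + \left(v + v\right) \left(v + \frac{v}{3}\right) = -9 + 2 v \frac{4 v}{3} = -9 + \frac{8 v^{2}}{3}$)
$\frac{Y{\left(1 \right)}}{K{\left(18 \right)}} + \frac{3351}{1445} = \frac{216 + 9 \cdot 1}{-9 + \frac{8 \cdot 18^{2}}{3}} + \frac{3351}{1445} = \frac{216 + 9}{-9 + \frac{8}{3} \cdot 324} + 3351 \cdot \frac{1}{1445} = \frac{225}{-9 + 864} + \frac{3351}{1445} = \frac{225}{855} + \frac{3351}{1445} = 225 \cdot \frac{1}{855} + \frac{3351}{1445} = \frac{5}{19} + \frac{3351}{1445} = \frac{70894}{27455}$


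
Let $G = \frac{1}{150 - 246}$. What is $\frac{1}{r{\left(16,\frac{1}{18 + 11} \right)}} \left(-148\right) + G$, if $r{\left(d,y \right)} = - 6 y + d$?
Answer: $- \frac{206245}{21984} \approx -9.3816$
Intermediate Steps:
$r{\left(d,y \right)} = d - 6 y$
$G = - \frac{1}{96}$ ($G = \frac{1}{-96} = - \frac{1}{96} \approx -0.010417$)
$\frac{1}{r{\left(16,\frac{1}{18 + 11} \right)}} \left(-148\right) + G = \frac{1}{16 - \frac{6}{18 + 11}} \left(-148\right) - \frac{1}{96} = \frac{1}{16 - \frac{6}{29}} \left(-148\right) - \frac{1}{96} = \frac{1}{\frac{458}{29}} \left(-148\right) - \frac{1}{96} = \frac{29}{458} \left(-148\right) - \frac{1}{96} = - \frac{2146}{229} - \frac{1}{96} = - \frac{206245}{21984}$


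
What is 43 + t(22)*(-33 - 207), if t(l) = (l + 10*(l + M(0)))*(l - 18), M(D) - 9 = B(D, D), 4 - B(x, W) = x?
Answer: -357077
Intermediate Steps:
B(x, W) = 4 - x
M(D) = 13 - D (M(D) = 9 + (4 - D) = 13 - D)
t(l) = (-18 + l)*(130 + 11*l) (t(l) = (l + 10*(l + (13 - 1*0)))*(l - 18) = (l + 10*(l + (13 + 0)))*(-18 + l) = (l + 10*(l + 13))*(-18 + l) = (l + 10*(13 + l))*(-18 + l) = (l + (130 + 10*l))*(-18 + l) = (130 + 11*l)*(-18 + l) = (-18 + l)*(130 + 11*l))
43 + t(22)*(-33 - 207) = 43 + (-2340 - 68*22 + 11*22²)*(-33 - 207) = 43 + (-2340 - 1496 + 11*484)*(-240) = 43 + (-2340 - 1496 + 5324)*(-240) = 43 + 1488*(-240) = 43 - 357120 = -357077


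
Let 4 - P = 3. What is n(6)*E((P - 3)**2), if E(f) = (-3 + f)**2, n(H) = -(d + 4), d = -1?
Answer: -3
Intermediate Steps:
P = 1 (P = 4 - 1*3 = 4 - 3 = 1)
n(H) = -3 (n(H) = -(-1 + 4) = -1*3 = -3)
n(6)*E((P - 3)**2) = -3*(-3 + (1 - 3)**2)**2 = -3*(-3 + (-2)**2)**2 = -3*(-3 + 4)**2 = -3*1**2 = -3*1 = -3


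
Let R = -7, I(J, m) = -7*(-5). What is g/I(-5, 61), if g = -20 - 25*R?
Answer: 31/7 ≈ 4.4286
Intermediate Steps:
I(J, m) = 35
g = 155 (g = -20 - 25*(-7) = -20 + 175 = 155)
g/I(-5, 61) = 155/35 = 155*(1/35) = 31/7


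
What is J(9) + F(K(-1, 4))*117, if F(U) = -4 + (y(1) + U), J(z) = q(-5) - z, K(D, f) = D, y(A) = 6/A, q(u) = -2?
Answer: 106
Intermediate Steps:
J(z) = -2 - z
F(U) = 2 + U (F(U) = -4 + (6/1 + U) = -4 + (6*1 + U) = -4 + (6 + U) = 2 + U)
J(9) + F(K(-1, 4))*117 = (-2 - 1*9) + (2 - 1)*117 = (-2 - 9) + 1*117 = -11 + 117 = 106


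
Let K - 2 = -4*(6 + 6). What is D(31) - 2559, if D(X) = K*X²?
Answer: -46765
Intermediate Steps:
K = -46 (K = 2 - 4*(6 + 6) = 2 - 4*12 = 2 - 48 = -46)
D(X) = -46*X²
D(31) - 2559 = -46*31² - 2559 = -46*961 - 2559 = -44206 - 2559 = -46765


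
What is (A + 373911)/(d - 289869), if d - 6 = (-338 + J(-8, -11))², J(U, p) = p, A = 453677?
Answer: -413794/84031 ≈ -4.9243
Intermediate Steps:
d = 121807 (d = 6 + (-338 - 11)² = 6 + (-349)² = 6 + 121801 = 121807)
(A + 373911)/(d - 289869) = (453677 + 373911)/(121807 - 289869) = 827588/(-168062) = 827588*(-1/168062) = -413794/84031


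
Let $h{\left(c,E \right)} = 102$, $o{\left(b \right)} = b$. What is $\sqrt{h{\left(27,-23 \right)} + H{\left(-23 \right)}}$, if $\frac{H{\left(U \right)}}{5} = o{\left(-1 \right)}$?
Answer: $\sqrt{97} \approx 9.8489$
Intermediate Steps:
$H{\left(U \right)} = -5$ ($H{\left(U \right)} = 5 \left(-1\right) = -5$)
$\sqrt{h{\left(27,-23 \right)} + H{\left(-23 \right)}} = \sqrt{102 - 5} = \sqrt{97}$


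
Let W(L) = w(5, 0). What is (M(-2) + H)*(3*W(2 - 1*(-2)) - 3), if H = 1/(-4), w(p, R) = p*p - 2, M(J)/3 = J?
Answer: -825/2 ≈ -412.50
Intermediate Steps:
M(J) = 3*J
w(p, R) = -2 + p² (w(p, R) = p² - 2 = -2 + p²)
W(L) = 23 (W(L) = -2 + 5² = -2 + 25 = 23)
H = -¼ ≈ -0.25000
(M(-2) + H)*(3*W(2 - 1*(-2)) - 3) = (3*(-2) - ¼)*(3*23 - 3) = (-6 - ¼)*(69 - 3) = -25/4*66 = -825/2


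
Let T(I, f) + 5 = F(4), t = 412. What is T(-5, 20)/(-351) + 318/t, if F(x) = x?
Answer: 56015/72306 ≈ 0.77469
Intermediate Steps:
T(I, f) = -1 (T(I, f) = -5 + 4 = -1)
T(-5, 20)/(-351) + 318/t = -1/(-351) + 318/412 = -1*(-1/351) + 318*(1/412) = 1/351 + 159/206 = 56015/72306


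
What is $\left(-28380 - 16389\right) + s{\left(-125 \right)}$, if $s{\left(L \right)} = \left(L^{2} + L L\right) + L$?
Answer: $-13644$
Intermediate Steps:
$s{\left(L \right)} = L + 2 L^{2}$ ($s{\left(L \right)} = \left(L^{2} + L^{2}\right) + L = 2 L^{2} + L = L + 2 L^{2}$)
$\left(-28380 - 16389\right) + s{\left(-125 \right)} = \left(-28380 - 16389\right) - 125 \left(1 + 2 \left(-125\right)\right) = -44769 - 125 \left(1 - 250\right) = -44769 - -31125 = -44769 + 31125 = -13644$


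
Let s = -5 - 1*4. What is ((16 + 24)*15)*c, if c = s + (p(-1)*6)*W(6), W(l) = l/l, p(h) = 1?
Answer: -1800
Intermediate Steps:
W(l) = 1
s = -9 (s = -5 - 4 = -9)
c = -3 (c = -9 + (1*6)*1 = -9 + 6*1 = -9 + 6 = -3)
((16 + 24)*15)*c = ((16 + 24)*15)*(-3) = (40*15)*(-3) = 600*(-3) = -1800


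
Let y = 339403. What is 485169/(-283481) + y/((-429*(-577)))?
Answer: -2171003294/6379172943 ≈ -0.34033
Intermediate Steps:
485169/(-283481) + y/((-429*(-577))) = 485169/(-283481) + 339403/((-429*(-577))) = 485169*(-1/283481) + 339403/247533 = -485169/283481 + 339403*(1/247533) = -485169/283481 + 339403/247533 = -2171003294/6379172943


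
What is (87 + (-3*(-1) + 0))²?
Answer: 8100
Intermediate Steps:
(87 + (-3*(-1) + 0))² = (87 + (3 + 0))² = (87 + 3)² = 90² = 8100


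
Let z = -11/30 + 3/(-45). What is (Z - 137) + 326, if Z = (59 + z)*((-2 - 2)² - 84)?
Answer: -56903/15 ≈ -3793.5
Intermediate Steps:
z = -13/30 (z = -11*1/30 + 3*(-1/45) = -11/30 - 1/15 = -13/30 ≈ -0.43333)
Z = -59738/15 (Z = (59 - 13/30)*((-2 - 2)² - 84) = 1757*((-4)² - 84)/30 = 1757*(16 - 84)/30 = (1757/30)*(-68) = -59738/15 ≈ -3982.5)
(Z - 137) + 326 = (-59738/15 - 137) + 326 = -61793/15 + 326 = -56903/15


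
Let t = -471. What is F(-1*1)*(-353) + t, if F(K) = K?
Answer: -118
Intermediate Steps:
F(-1*1)*(-353) + t = -1*1*(-353) - 471 = -1*(-353) - 471 = 353 - 471 = -118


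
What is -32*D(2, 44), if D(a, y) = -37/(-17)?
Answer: -1184/17 ≈ -69.647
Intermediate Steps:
D(a, y) = 37/17 (D(a, y) = -37*(-1/17) = 37/17)
-32*D(2, 44) = -32*37/17 = -1184/17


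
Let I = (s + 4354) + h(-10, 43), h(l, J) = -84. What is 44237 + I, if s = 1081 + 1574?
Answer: 51162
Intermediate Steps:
s = 2655
I = 6925 (I = (2655 + 4354) - 84 = 7009 - 84 = 6925)
44237 + I = 44237 + 6925 = 51162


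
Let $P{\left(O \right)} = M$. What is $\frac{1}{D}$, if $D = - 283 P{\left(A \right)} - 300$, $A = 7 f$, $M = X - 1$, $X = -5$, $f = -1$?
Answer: $\frac{1}{1398} \approx 0.00071531$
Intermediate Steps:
$M = -6$ ($M = -5 - 1 = -6$)
$A = -7$ ($A = 7 \left(-1\right) = -7$)
$P{\left(O \right)} = -6$
$D = 1398$ ($D = \left(-283\right) \left(-6\right) - 300 = 1698 - 300 = 1398$)
$\frac{1}{D} = \frac{1}{1398}$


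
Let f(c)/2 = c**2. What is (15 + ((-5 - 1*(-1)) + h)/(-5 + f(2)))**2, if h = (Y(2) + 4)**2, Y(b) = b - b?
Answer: 361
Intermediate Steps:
Y(b) = 0
h = 16 (h = (0 + 4)**2 = 4**2 = 16)
f(c) = 2*c**2
(15 + ((-5 - 1*(-1)) + h)/(-5 + f(2)))**2 = (15 + ((-5 - 1*(-1)) + 16)/(-5 + 2*2**2))**2 = (15 + ((-5 + 1) + 16)/(-5 + 2*4))**2 = (15 + (-4 + 16)/(-5 + 8))**2 = (15 + 12/3)**2 = (15 + 12*(1/3))**2 = (15 + 4)**2 = 19**2 = 361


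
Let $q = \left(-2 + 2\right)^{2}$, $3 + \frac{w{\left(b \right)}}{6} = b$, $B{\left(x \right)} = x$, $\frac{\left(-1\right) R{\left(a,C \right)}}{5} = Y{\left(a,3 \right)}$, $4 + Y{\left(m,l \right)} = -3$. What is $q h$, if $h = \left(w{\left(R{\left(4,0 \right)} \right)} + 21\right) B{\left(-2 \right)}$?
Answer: $0$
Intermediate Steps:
$Y{\left(m,l \right)} = -7$ ($Y{\left(m,l \right)} = -4 - 3 = -7$)
$R{\left(a,C \right)} = 35$ ($R{\left(a,C \right)} = \left(-5\right) \left(-7\right) = 35$)
$w{\left(b \right)} = -18 + 6 b$
$q = 0$ ($q = 0^{2} = 0$)
$h = -426$ ($h = \left(\left(-18 + 6 \cdot 35\right) + 21\right) \left(-2\right) = \left(\left(-18 + 210\right) + 21\right) \left(-2\right) = \left(192 + 21\right) \left(-2\right) = 213 \left(-2\right) = -426$)
$q h = 0 \left(-426\right) = 0$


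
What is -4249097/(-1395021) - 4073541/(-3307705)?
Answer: 19737434631746/4614317936805 ≈ 4.2774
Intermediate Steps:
-4249097/(-1395021) - 4073541/(-3307705) = -4249097*(-1/1395021) - 4073541*(-1/3307705) = 4249097/1395021 + 4073541/3307705 = 19737434631746/4614317936805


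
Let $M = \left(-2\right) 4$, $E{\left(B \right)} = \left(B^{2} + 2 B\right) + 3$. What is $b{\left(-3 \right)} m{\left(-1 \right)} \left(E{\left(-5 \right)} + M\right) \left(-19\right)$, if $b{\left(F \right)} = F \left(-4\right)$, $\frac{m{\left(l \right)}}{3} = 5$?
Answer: $-34200$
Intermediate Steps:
$m{\left(l \right)} = 15$ ($m{\left(l \right)} = 3 \cdot 5 = 15$)
$b{\left(F \right)} = - 4 F$
$E{\left(B \right)} = 3 + B^{2} + 2 B$
$M = -8$
$b{\left(-3 \right)} m{\left(-1 \right)} \left(E{\left(-5 \right)} + M\right) \left(-19\right) = \left(-4\right) \left(-3\right) 15 \left(\left(3 + \left(-5\right)^{2} + 2 \left(-5\right)\right) - 8\right) \left(-19\right) = 12 \cdot 15 \left(\left(3 + 25 - 10\right) - 8\right) \left(-19\right) = 12 \cdot 15 \left(18 - 8\right) \left(-19\right) = 12 \cdot 15 \cdot 10 \left(-19\right) = 12 \cdot 150 \left(-19\right) = 1800 \left(-19\right) = -34200$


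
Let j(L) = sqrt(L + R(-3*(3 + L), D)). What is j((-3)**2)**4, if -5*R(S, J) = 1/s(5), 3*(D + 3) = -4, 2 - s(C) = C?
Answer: 18496/225 ≈ 82.204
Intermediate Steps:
s(C) = 2 - C
D = -13/3 (D = -3 + (1/3)*(-4) = -3 - 4/3 = -13/3 ≈ -4.3333)
R(S, J) = 1/15 (R(S, J) = -1/(5*(2 - 1*5)) = -1/(5*(2 - 5)) = -1/5/(-3) = -1/5*(-1/3) = 1/15)
j(L) = sqrt(1/15 + L) (j(L) = sqrt(L + 1/15) = sqrt(1/15 + L))
j((-3)**2)**4 = (sqrt(15 + 225*(-3)**2)/15)**4 = (sqrt(15 + 225*9)/15)**4 = (sqrt(15 + 2025)/15)**4 = (sqrt(2040)/15)**4 = ((2*sqrt(510))/15)**4 = (2*sqrt(510)/15)**4 = 18496/225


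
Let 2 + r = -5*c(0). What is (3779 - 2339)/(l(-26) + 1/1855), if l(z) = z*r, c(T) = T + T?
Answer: 2671200/96461 ≈ 27.692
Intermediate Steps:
c(T) = 2*T
r = -2 (r = -2 - 10*0 = -2 - 5*0 = -2 + 0 = -2)
l(z) = -2*z (l(z) = z*(-2) = -2*z)
(3779 - 2339)/(l(-26) + 1/1855) = (3779 - 2339)/(-2*(-26) + 1/1855) = 1440/(52 + 1/1855) = 1440/(96461/1855) = 1440*(1855/96461) = 2671200/96461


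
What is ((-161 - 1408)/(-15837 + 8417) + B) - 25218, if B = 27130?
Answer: 14188609/7420 ≈ 1912.2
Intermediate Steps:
((-161 - 1408)/(-15837 + 8417) + B) - 25218 = ((-161 - 1408)/(-15837 + 8417) + 27130) - 25218 = (-1569/(-7420) + 27130) - 25218 = (-1569*(-1/7420) + 27130) - 25218 = (1569/7420 + 27130) - 25218 = 201306169/7420 - 25218 = 14188609/7420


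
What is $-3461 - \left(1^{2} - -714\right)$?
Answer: $-4176$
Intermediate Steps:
$-3461 - \left(1^{2} - -714\right) = -3461 - \left(1 + 714\right) = -3461 - 715 = -4176$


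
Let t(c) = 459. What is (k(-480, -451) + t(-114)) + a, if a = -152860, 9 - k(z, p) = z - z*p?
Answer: 64568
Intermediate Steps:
k(z, p) = 9 - z + p*z (k(z, p) = 9 - (z - z*p) = 9 - (z - p*z) = 9 + (-z + p*z) = 9 - z + p*z)
(k(-480, -451) + t(-114)) + a = ((9 - 1*(-480) - 451*(-480)) + 459) - 152860 = ((9 + 480 + 216480) + 459) - 152860 = (216969 + 459) - 152860 = 217428 - 152860 = 64568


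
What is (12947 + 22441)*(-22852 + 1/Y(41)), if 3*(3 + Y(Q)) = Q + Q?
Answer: -59034013884/73 ≈ -8.0869e+8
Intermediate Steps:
Y(Q) = -3 + 2*Q/3 (Y(Q) = -3 + (Q + Q)/3 = -3 + (2*Q)/3 = -3 + 2*Q/3)
(12947 + 22441)*(-22852 + 1/Y(41)) = (12947 + 22441)*(-22852 + 1/(-3 + (2/3)*41)) = 35388*(-22852 + 1/(-3 + 82/3)) = 35388*(-22852 + 1/(73/3)) = 35388*(-22852 + 3/73) = 35388*(-1668193/73) = -59034013884/73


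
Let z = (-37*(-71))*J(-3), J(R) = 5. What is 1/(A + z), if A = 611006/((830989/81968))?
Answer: 830989/60997980323 ≈ 1.3623e-5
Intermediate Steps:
A = 50082939808/830989 (A = 611006/((830989*(1/81968))) = 611006/(830989/81968) = 611006*(81968/830989) = 50082939808/830989 ≈ 60269.)
z = 13135 (z = -37*(-71)*5 = 2627*5 = 13135)
1/(A + z) = 1/(50082939808/830989 + 13135) = 1/(60997980323/830989) = 830989/60997980323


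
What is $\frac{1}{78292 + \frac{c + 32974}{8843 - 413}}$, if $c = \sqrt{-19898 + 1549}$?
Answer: $\frac{18861325836}{1476764698551239} - \frac{1686 i \sqrt{18349}}{87129117214523101} \approx 1.2772 \cdot 10^{-5} - 2.6212 \cdot 10^{-12} i$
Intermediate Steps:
$c = i \sqrt{18349}$ ($c = \sqrt{-18349} = i \sqrt{18349} \approx 135.46 i$)
$\frac{1}{78292 + \frac{c + 32974}{8843 - 413}} = \frac{1}{78292 + \frac{i \sqrt{18349} + 32974}{8843 - 413}} = \frac{1}{78292 + \frac{32974 + i \sqrt{18349}}{8430}} = \frac{1}{78292 + \left(32974 + i \sqrt{18349}\right) \frac{1}{8430}} = \frac{1}{78292 + \left(\frac{16487}{4215} + \frac{i \sqrt{18349}}{8430}\right)} = \frac{1}{\frac{330017267}{4215} + \frac{i \sqrt{18349}}{8430}}$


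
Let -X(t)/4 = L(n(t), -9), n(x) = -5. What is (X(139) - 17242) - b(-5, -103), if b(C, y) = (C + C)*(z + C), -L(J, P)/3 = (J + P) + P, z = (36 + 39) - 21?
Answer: -17028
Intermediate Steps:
z = 54 (z = 75 - 21 = 54)
L(J, P) = -6*P - 3*J (L(J, P) = -3*((J + P) + P) = -3*(J + 2*P) = -6*P - 3*J)
X(t) = -276 (X(t) = -4*(-6*(-9) - 3*(-5)) = -4*(54 + 15) = -4*69 = -276)
b(C, y) = 2*C*(54 + C) (b(C, y) = (C + C)*(54 + C) = (2*C)*(54 + C) = 2*C*(54 + C))
(X(139) - 17242) - b(-5, -103) = (-276 - 17242) - 2*(-5)*(54 - 5) = -17518 - 2*(-5)*49 = -17518 - 1*(-490) = -17518 + 490 = -17028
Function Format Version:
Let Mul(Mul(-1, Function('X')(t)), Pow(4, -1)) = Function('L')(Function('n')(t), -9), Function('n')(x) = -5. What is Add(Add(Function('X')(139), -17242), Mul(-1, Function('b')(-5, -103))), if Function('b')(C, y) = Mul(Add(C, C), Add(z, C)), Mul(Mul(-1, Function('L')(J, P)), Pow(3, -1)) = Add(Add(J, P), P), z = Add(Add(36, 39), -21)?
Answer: -17028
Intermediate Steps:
z = 54 (z = Add(75, -21) = 54)
Function('L')(J, P) = Add(Mul(-6, P), Mul(-3, J)) (Function('L')(J, P) = Mul(-3, Add(Add(J, P), P)) = Mul(-3, Add(J, Mul(2, P))) = Add(Mul(-6, P), Mul(-3, J)))
Function('X')(t) = -276 (Function('X')(t) = Mul(-4, Add(Mul(-6, -9), Mul(-3, -5))) = Mul(-4, Add(54, 15)) = Mul(-4, 69) = -276)
Function('b')(C, y) = Mul(2, C, Add(54, C)) (Function('b')(C, y) = Mul(Add(C, C), Add(54, C)) = Mul(Mul(2, C), Add(54, C)) = Mul(2, C, Add(54, C)))
Add(Add(Function('X')(139), -17242), Mul(-1, Function('b')(-5, -103))) = Add(Add(-276, -17242), Mul(-1, Mul(2, -5, Add(54, -5)))) = Add(-17518, Mul(-1, Mul(2, -5, 49))) = Add(-17518, Mul(-1, -490)) = Add(-17518, 490) = -17028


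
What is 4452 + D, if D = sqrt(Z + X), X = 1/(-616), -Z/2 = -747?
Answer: 4452 + sqrt(141726662)/308 ≈ 4490.7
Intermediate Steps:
Z = 1494 (Z = -2*(-747) = 1494)
X = -1/616 ≈ -0.0016234
D = sqrt(141726662)/308 (D = sqrt(1494 - 1/616) = sqrt(920303/616) = sqrt(141726662)/308 ≈ 38.652)
4452 + D = 4452 + sqrt(141726662)/308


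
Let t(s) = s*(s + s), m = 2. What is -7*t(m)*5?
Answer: -280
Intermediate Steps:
t(s) = 2*s² (t(s) = s*(2*s) = 2*s²)
-7*t(m)*5 = -14*2²*5 = -14*4*5 = -7*8*5 = -56*5 = -280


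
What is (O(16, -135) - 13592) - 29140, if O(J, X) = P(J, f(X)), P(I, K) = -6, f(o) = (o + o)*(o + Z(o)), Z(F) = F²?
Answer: -42738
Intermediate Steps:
f(o) = 2*o*(o + o²) (f(o) = (o + o)*(o + o²) = (2*o)*(o + o²) = 2*o*(o + o²))
O(J, X) = -6
(O(16, -135) - 13592) - 29140 = (-6 - 13592) - 29140 = -13598 - 29140 = -42738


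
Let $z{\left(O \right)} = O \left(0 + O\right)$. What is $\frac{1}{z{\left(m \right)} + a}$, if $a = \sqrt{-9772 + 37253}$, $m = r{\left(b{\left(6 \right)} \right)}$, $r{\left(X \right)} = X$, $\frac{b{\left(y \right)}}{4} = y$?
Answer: $\frac{576}{304295} - \frac{\sqrt{27481}}{304295} \approx 0.0013481$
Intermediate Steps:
$b{\left(y \right)} = 4 y$
$m = 24$ ($m = 4 \cdot 6 = 24$)
$z{\left(O \right)} = O^{2}$ ($z{\left(O \right)} = O O = O^{2}$)
$a = \sqrt{27481} \approx 165.77$
$\frac{1}{z{\left(m \right)} + a} = \frac{1}{24^{2} + \sqrt{27481}} = \frac{1}{576 + \sqrt{27481}}$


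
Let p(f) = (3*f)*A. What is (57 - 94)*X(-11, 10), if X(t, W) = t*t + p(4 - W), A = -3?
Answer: -6475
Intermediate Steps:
p(f) = -9*f (p(f) = (3*f)*(-3) = -9*f)
X(t, W) = -36 + t² + 9*W (X(t, W) = t*t - 9*(4 - W) = t² + (-36 + 9*W) = -36 + t² + 9*W)
(57 - 94)*X(-11, 10) = (57 - 94)*(-36 + (-11)² + 9*10) = -37*(-36 + 121 + 90) = -37*175 = -6475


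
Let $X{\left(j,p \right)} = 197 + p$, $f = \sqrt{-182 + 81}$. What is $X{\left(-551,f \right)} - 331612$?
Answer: $-331415 + i \sqrt{101} \approx -3.3142 \cdot 10^{5} + 10.05 i$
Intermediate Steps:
$f = i \sqrt{101}$ ($f = \sqrt{-101} = i \sqrt{101} \approx 10.05 i$)
$X{\left(-551,f \right)} - 331612 = \left(197 + i \sqrt{101}\right) - 331612 = -331415 + i \sqrt{101}$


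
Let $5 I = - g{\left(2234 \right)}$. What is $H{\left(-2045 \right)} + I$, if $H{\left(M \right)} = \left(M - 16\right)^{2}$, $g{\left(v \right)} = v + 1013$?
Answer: $\frac{21235358}{5} \approx 4.2471 \cdot 10^{6}$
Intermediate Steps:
$g{\left(v \right)} = 1013 + v$
$H{\left(M \right)} = \left(-16 + M\right)^{2}$
$I = - \frac{3247}{5}$ ($I = \frac{\left(-1\right) \left(1013 + 2234\right)}{5} = \frac{\left(-1\right) 3247}{5} = \frac{1}{5} \left(-3247\right) = - \frac{3247}{5} \approx -649.4$)
$H{\left(-2045 \right)} + I = \left(-16 - 2045\right)^{2} - \frac{3247}{5} = \left(-2061\right)^{2} - \frac{3247}{5} = 4247721 - \frac{3247}{5} = \frac{21235358}{5}$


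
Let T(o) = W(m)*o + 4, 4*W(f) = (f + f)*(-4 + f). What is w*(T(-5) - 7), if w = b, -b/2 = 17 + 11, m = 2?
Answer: -392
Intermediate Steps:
W(f) = f*(-4 + f)/2 (W(f) = ((f + f)*(-4 + f))/4 = ((2*f)*(-4 + f))/4 = (2*f*(-4 + f))/4 = f*(-4 + f)/2)
b = -56 (b = -2*(17 + 11) = -2*28 = -56)
w = -56
T(o) = 4 - 2*o (T(o) = ((½)*2*(-4 + 2))*o + 4 = ((½)*2*(-2))*o + 4 = -2*o + 4 = 4 - 2*o)
w*(T(-5) - 7) = -56*((4 - 2*(-5)) - 7) = -56*((4 + 10) - 7) = -56*(14 - 7) = -56*7 = -392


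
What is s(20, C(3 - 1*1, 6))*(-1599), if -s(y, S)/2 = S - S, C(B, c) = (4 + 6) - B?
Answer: 0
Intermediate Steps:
C(B, c) = 10 - B
s(y, S) = 0 (s(y, S) = -2*(S - S) = -2*0 = 0)
s(20, C(3 - 1*1, 6))*(-1599) = 0*(-1599) = 0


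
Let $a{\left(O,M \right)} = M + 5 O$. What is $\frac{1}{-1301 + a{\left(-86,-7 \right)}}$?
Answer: $- \frac{1}{1738} \approx -0.00057537$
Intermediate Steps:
$\frac{1}{-1301 + a{\left(-86,-7 \right)}} = \frac{1}{-1301 + \left(-7 + 5 \left(-86\right)\right)} = \frac{1}{-1301 - 437} = \frac{1}{-1738} = - \frac{1}{1738}$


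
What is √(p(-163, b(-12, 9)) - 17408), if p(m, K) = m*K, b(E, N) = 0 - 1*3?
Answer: I*√16919 ≈ 130.07*I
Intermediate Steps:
b(E, N) = -3 (b(E, N) = 0 - 3 = -3)
p(m, K) = K*m
√(p(-163, b(-12, 9)) - 17408) = √(-3*(-163) - 17408) = √(489 - 17408) = √(-16919) = I*√16919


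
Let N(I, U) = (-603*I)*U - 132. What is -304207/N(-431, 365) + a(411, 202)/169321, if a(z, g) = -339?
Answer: -83666449054/16061927717973 ≈ -0.0052090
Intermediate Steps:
N(I, U) = -132 - 603*I*U (N(I, U) = -603*I*U - 132 = -132 - 603*I*U)
-304207/N(-431, 365) + a(411, 202)/169321 = -304207/(-132 - 603*(-431)*365) - 339/169321 = -304207/(-132 + 94860945) - 339*1/169321 = -304207/94860813 - 339/169321 = -83666449054/16061927717973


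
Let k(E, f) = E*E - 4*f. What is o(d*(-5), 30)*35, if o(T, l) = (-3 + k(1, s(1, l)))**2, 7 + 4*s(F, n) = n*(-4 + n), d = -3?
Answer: 21021875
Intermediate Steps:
s(F, n) = -7/4 + n*(-4 + n)/4 (s(F, n) = -7/4 + (n*(-4 + n))/4 = -7/4 + n*(-4 + n)/4)
k(E, f) = E**2 - 4*f
o(T, l) = (5 - l**2 + 4*l)**2 (o(T, l) = (-3 + (1**2 - 4*(-7/4 - l + l**2/4)))**2 = (-3 + (1 + (7 - l**2 + 4*l)))**2 = (-3 + (8 - l**2 + 4*l))**2 = (5 - l**2 + 4*l)**2)
o(d*(-5), 30)*35 = (-5 + 30**2 - 4*30)**2*35 = (-5 + 900 - 120)**2*35 = 775**2*35 = 600625*35 = 21021875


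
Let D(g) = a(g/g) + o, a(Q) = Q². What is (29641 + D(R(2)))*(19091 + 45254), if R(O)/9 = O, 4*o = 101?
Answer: 7635756805/4 ≈ 1.9089e+9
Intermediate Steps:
o = 101/4 (o = (¼)*101 = 101/4 ≈ 25.250)
R(O) = 9*O
D(g) = 105/4 (D(g) = (g/g)² + 101/4 = 1² + 101/4 = 1 + 101/4 = 105/4)
(29641 + D(R(2)))*(19091 + 45254) = (29641 + 105/4)*(19091 + 45254) = (118669/4)*64345 = 7635756805/4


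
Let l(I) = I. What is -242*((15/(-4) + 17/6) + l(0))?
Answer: 1331/6 ≈ 221.83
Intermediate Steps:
-242*((15/(-4) + 17/6) + l(0)) = -242*((15/(-4) + 17/6) + 0) = -242*((15*(-¼) + 17*(⅙)) + 0) = -242*((-15/4 + 17/6) + 0) = -242*(-11/12 + 0) = -242*(-11)/12 = -11*(-121/6) = 1331/6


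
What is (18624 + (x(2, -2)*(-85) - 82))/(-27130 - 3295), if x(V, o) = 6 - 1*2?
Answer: -18202/30425 ≈ -0.59826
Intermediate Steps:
x(V, o) = 4 (x(V, o) = 6 - 2 = 4)
(18624 + (x(2, -2)*(-85) - 82))/(-27130 - 3295) = (18624 + (4*(-85) - 82))/(-27130 - 3295) = (18624 + (-340 - 82))/(-30425) = (18624 - 422)*(-1/30425) = 18202*(-1/30425) = -18202/30425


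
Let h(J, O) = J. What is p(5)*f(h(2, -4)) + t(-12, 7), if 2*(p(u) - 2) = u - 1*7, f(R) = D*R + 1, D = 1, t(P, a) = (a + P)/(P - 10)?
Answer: 71/22 ≈ 3.2273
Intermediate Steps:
t(P, a) = (P + a)/(-10 + P)
f(R) = 1 + R (f(R) = 1*R + 1 = R + 1 = 1 + R)
p(u) = -3/2 + u/2 (p(u) = 2 + (u - 1*7)/2 = 2 + (u - 7)/2 = 2 + (-7 + u)/2 = 2 + (-7/2 + u/2) = -3/2 + u/2)
p(5)*f(h(2, -4)) + t(-12, 7) = (-3/2 + (½)*5)*(1 + 2) + (-12 + 7)/(-10 - 12) = (-3/2 + 5/2)*3 - 5/(-22) = 1*3 - 1/22*(-5) = 3 + 5/22 = 71/22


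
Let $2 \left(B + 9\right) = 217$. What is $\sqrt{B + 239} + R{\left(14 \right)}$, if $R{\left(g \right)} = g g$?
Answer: $196 + \frac{\sqrt{1354}}{2} \approx 214.4$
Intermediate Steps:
$B = \frac{199}{2}$ ($B = -9 + \frac{1}{2} \cdot 217 = -9 + \frac{217}{2} = \frac{199}{2} \approx 99.5$)
$R{\left(g \right)} = g^{2}$
$\sqrt{B + 239} + R{\left(14 \right)} = \sqrt{\frac{199}{2} + 239} + 14^{2} = \sqrt{\frac{677}{2}} + 196 = \frac{\sqrt{1354}}{2} + 196 = 196 + \frac{\sqrt{1354}}{2}$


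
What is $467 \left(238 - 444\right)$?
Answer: $-96202$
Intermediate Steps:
$467 \left(238 - 444\right) = 467 \left(-206\right) = -96202$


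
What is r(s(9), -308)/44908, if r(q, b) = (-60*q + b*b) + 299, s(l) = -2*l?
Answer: 96243/44908 ≈ 2.1431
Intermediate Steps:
r(q, b) = 299 + b**2 - 60*q (r(q, b) = (-60*q + b**2) + 299 = (b**2 - 60*q) + 299 = 299 + b**2 - 60*q)
r(s(9), -308)/44908 = (299 + (-308)**2 - (-120)*9)/44908 = (299 + 94864 - 60*(-18))*(1/44908) = (299 + 94864 + 1080)*(1/44908) = 96243*(1/44908) = 96243/44908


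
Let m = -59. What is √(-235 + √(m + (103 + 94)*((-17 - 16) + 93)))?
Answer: √(-235 + √11761) ≈ 11.25*I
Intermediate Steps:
√(-235 + √(m + (103 + 94)*((-17 - 16) + 93))) = √(-235 + √(-59 + (103 + 94)*((-17 - 16) + 93))) = √(-235 + √(-59 + 197*(-33 + 93))) = √(-235 + √(-59 + 197*60)) = √(-235 + √(-59 + 11820)) = √(-235 + √11761)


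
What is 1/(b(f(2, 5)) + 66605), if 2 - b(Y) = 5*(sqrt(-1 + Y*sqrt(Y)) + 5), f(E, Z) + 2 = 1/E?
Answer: 1/(66582 - 5*sqrt(-1 - 3*I*sqrt(6)/4)) ≈ 1.502e-5 - 1.4e-9*I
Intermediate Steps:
f(E, Z) = -2 + 1/E
b(Y) = -23 - 5*sqrt(-1 + Y**(3/2)) (b(Y) = 2 - 5*(sqrt(-1 + Y*sqrt(Y)) + 5) = 2 - 5*(sqrt(-1 + Y**(3/2)) + 5) = 2 - 5*(5 + sqrt(-1 + Y**(3/2))) = 2 - (25 + 5*sqrt(-1 + Y**(3/2))) = 2 + (-25 - 5*sqrt(-1 + Y**(3/2))) = -23 - 5*sqrt(-1 + Y**(3/2)))
1/(b(f(2, 5)) + 66605) = 1/((-23 - 5*sqrt(-1 + (-2 + 1/2)**(3/2))) + 66605) = 1/((-23 - 5*sqrt(-1 + (-3/2)**(3/2))) + 66605) = 1/((-23 - 5*sqrt(-1 - 3*I*sqrt(6)/4)) + 66605) = 1/(66582 - 5*sqrt(-1 - 3*I*sqrt(6)/4))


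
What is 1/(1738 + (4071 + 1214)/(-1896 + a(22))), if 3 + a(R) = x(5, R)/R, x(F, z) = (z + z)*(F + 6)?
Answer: 1877/3256941 ≈ 0.00057631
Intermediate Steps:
x(F, z) = 2*z*(6 + F) (x(F, z) = (2*z)*(6 + F) = 2*z*(6 + F))
a(R) = 19 (a(R) = -3 + (2*R*(6 + 5))/R = -3 + (2*R*11)/R = -3 + (22*R)/R = -3 + 22 = 19)
1/(1738 + (4071 + 1214)/(-1896 + a(22))) = 1/(1738 + (4071 + 1214)/(-1896 + 19)) = 1/(1738 + 5285/(-1877)) = 1/(1738 + 5285*(-1/1877)) = 1/(1738 - 5285/1877) = 1/(3256941/1877) = 1877/3256941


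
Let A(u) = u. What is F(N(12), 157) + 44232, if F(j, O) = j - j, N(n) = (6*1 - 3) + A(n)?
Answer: 44232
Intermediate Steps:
N(n) = 3 + n (N(n) = (6*1 - 3) + n = (6 - 3) + n = 3 + n)
F(j, O) = 0
F(N(12), 157) + 44232 = 0 + 44232 = 44232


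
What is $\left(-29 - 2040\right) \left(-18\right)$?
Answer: $37242$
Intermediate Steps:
$\left(-29 - 2040\right) \left(-18\right) = \left(-2069\right) \left(-18\right) = 37242$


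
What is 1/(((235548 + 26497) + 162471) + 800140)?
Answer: 1/1224656 ≈ 8.1656e-7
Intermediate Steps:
1/(((235548 + 26497) + 162471) + 800140) = 1/((262045 + 162471) + 800140) = 1/(424516 + 800140) = 1/1224656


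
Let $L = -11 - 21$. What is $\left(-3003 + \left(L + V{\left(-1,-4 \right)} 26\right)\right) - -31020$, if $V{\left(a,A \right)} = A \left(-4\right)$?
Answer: $28401$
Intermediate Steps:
$V{\left(a,A \right)} = - 4 A$
$L = -32$
$\left(-3003 + \left(L + V{\left(-1,-4 \right)} 26\right)\right) - -31020 = \left(-3003 - \left(32 - \left(-4\right) \left(-4\right) 26\right)\right) - -31020 = \left(-3003 + \left(-32 + 16 \cdot 26\right)\right) + 31020 = \left(-3003 + \left(-32 + 416\right)\right) + 31020 = \left(-3003 + 384\right) + 31020 = -2619 + 31020 = 28401$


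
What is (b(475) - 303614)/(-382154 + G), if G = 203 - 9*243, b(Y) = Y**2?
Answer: 77989/384138 ≈ 0.20302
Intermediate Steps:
G = -1984 (G = 203 - 2187 = -1984)
(b(475) - 303614)/(-382154 + G) = (475**2 - 303614)/(-382154 - 1984) = (225625 - 303614)/(-384138) = -77989*(-1/384138) = 77989/384138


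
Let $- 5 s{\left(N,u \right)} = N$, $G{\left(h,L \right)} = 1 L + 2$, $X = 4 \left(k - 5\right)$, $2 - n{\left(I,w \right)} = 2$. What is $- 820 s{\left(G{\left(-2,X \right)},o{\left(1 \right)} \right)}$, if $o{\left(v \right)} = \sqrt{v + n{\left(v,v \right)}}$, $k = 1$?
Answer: $-2296$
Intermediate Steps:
$n{\left(I,w \right)} = 0$ ($n{\left(I,w \right)} = 2 - 2 = 0$)
$o{\left(v \right)} = \sqrt{v}$ ($o{\left(v \right)} = \sqrt{v + 0} = \sqrt{v}$)
$X = -16$ ($X = 4 \left(1 - 5\right) = 4 \left(-4\right) = -16$)
$G{\left(h,L \right)} = 2 + L$ ($G{\left(h,L \right)} = L + 2 = 2 + L$)
$s{\left(N,u \right)} = - \frac{N}{5}$
$- 820 s{\left(G{\left(-2,X \right)},o{\left(1 \right)} \right)} = - 820 \left(- \frac{2 - 16}{5}\right) = - 820 \left(\left(- \frac{1}{5}\right) \left(-14\right)\right) = \left(-820\right) \frac{14}{5} = -2296$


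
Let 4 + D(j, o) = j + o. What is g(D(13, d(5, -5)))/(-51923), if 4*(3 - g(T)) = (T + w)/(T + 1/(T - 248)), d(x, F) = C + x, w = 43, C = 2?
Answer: -7711/192686253 ≈ -4.0018e-5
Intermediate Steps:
d(x, F) = 2 + x
D(j, o) = -4 + j + o (D(j, o) = -4 + (j + o) = -4 + j + o)
g(T) = 3 - (43 + T)/(4*(T + 1/(-248 + T))) (g(T) = 3 - (T + 43)/(4*(T + 1/(T - 248))) = 3 - (43 + T)/(4*(T + 1/(-248 + T))))
g(D(13, d(5, -5)))/(-51923) = ((10676 - 2771*(-4 + 13 + (2 + 5)) + 11*(-4 + 13 + (2 + 5))²)/(4*(1 + (-4 + 13 + (2 + 5))² - 248*(-4 + 13 + (2 + 5)))))/(-51923) = ((10676 - 2771*(-4 + 13 + 7) + 11*(-4 + 13 + 7)²)/(4*(1 + (-4 + 13 + 7)² - 248*(-4 + 13 + 7))))*(-1/51923) = ((10676 - 2771*16 + 11*16²)/(4*(1 + 16² - 248*16)))*(-1/51923) = ((10676 - 44336 + 11*256)/(4*(1 + 256 - 3968)))*(-1/51923) = ((¼)*(10676 - 44336 + 2816)/(-3711))*(-1/51923) = ((¼)*(-1/3711)*(-30844))*(-1/51923) = (7711/3711)*(-1/51923) = -7711/192686253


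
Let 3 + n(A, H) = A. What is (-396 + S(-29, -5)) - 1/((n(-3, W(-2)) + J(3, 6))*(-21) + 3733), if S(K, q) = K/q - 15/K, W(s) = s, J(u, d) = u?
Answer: -214489329/550420 ≈ -389.68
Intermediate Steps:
n(A, H) = -3 + A
S(K, q) = -15/K + K/q
(-396 + S(-29, -5)) - 1/((n(-3, W(-2)) + J(3, 6))*(-21) + 3733) = (-396 + (-15/(-29) - 29/(-5))) - 1/(((-3 - 3) + 3)*(-21) + 3733) = (-396 + (-15*(-1/29) - 29*(-⅕))) - 1/((-6 + 3)*(-21) + 3733) = (-396 + (15/29 + 29/5)) - 1/(-3*(-21) + 3733) = (-396 + 916/145) - 1/(63 + 3733) = -56504/145 - 1/3796 = -214489329/550420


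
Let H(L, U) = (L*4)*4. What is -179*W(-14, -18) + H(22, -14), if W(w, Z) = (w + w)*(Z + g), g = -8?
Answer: -129960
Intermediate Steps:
H(L, U) = 16*L (H(L, U) = (4*L)*4 = 16*L)
W(w, Z) = 2*w*(-8 + Z) (W(w, Z) = (w + w)*(Z - 8) = (2*w)*(-8 + Z) = 2*w*(-8 + Z))
-179*W(-14, -18) + H(22, -14) = -358*(-14)*(-8 - 18) + 16*22 = -358*(-14)*(-26) + 352 = -179*728 + 352 = -130312 + 352 = -129960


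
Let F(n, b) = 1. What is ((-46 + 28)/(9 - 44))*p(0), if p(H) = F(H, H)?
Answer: 18/35 ≈ 0.51429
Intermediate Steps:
p(H) = 1
((-46 + 28)/(9 - 44))*p(0) = ((-46 + 28)/(9 - 44))*1 = -18/(-35)*1 = -18*(-1/35)*1 = (18/35)*1 = 18/35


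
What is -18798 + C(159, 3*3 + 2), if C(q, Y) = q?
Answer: -18639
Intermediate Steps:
-18798 + C(159, 3*3 + 2) = -18798 + 159 = -18639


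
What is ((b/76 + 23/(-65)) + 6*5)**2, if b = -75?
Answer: 20044046929/24403600 ≈ 821.36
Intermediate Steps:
((b/76 + 23/(-65)) + 6*5)**2 = ((-75/76 + 23/(-65)) + 6*5)**2 = ((-75*1/76 + 23*(-1/65)) + 30)**2 = ((-75/76 - 23/65) + 30)**2 = (-6623/4940 + 30)**2 = (141577/4940)**2 = 20044046929/24403600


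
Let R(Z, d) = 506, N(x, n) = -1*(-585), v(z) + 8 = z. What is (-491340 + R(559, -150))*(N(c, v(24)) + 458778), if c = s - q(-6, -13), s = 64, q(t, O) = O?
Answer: -225470978742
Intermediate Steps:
v(z) = -8 + z
c = 77 (c = 64 - 1*(-13) = 64 + 13 = 77)
N(x, n) = 585
(-491340 + R(559, -150))*(N(c, v(24)) + 458778) = (-491340 + 506)*(585 + 458778) = -490834*459363 = -225470978742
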